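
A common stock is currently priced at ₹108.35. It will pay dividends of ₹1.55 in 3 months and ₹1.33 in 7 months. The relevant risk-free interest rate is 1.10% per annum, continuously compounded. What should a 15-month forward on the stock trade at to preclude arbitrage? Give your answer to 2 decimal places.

₹106.94

PV(dividends) I = 1.55·e^(−0.0110·3/12) + 1.33·e^(−0.0110·7/12)
I = 1.5457 + 1.3215 = 2.8672
F = (S − I)·e^(rT) = (108.35 − 2.8672) · e^(0.0110·15/12)
= 105.4828 · e^0.013750 = 105.4828 × 1.013845 = ₹106.94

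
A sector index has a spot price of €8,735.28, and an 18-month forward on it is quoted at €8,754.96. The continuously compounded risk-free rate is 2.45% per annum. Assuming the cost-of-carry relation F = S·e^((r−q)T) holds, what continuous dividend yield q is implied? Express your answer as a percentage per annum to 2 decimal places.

From F = S·e^((r−q)T): (r − q) = ln(F/S)/T
ln(8754.96/8735.28) = ln(1.002253) = 0.002250
(r − q) = 0.002250 / (18/12) = 0.001500
q = r − ln(F/S)/T = 0.0245 − 0.001500 = 0.023000
q = 2.30%

2.30%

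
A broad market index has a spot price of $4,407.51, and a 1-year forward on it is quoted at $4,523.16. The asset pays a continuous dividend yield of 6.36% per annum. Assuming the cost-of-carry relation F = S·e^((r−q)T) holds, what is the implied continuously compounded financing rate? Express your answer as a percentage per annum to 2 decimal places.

8.95%

From F = S·e^((r−q)T): (r − q) = ln(F/S)/T
ln(4523.16/4407.51) = ln(1.026239) = 0.025901
(r − q) = 0.025901 / (1) = 0.025901
r = ln(F/S)/T + q = 0.025901 + 0.0636 = 0.089501
r = 8.95%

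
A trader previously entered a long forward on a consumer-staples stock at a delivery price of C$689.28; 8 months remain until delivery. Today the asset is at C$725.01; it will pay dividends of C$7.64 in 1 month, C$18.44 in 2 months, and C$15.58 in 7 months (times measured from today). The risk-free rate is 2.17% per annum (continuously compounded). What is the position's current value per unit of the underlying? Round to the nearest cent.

C$4.25

PV(remaining dividends) I = 7.64·e^(−0.0217·1/12) + 18.44·e^(−0.0217·2/12) + 15.58·e^(−0.0217·7/12) = 41.3837
Current forward F = (S − I)·e^(rT) = (725.01 − 41.3837)·e^(0.0217·8/12) = 683.6263 × 1.014572 = 693.5881
Value (long) = (F − K)·e^(−rT) = (693.5881 − 689.28) × 0.985637 = 4.2462
Value = C$4.25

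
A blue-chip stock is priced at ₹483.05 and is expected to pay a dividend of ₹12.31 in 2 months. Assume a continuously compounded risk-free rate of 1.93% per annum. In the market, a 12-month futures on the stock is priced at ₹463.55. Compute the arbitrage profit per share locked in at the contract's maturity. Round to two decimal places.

₹16.40 per share

PV(dividends) I = 12.31·e^(−0.0193·2/12) = 12.2705
Fair futures F* = (S − I)·e^(rT) = (483.05 − 12.2705)·e^0.019300 = 470.7795 × 1.019487 = 479.9536
Market ₹463.55 < fair 479.9536: forward underpriced → reverse cash-and-carry (short the stock, invest proceeds at r, pay the dividends, go long the forward).
Profit at T = |F_mkt − F*| = |463.55 − 479.9536| = ₹16.40 per share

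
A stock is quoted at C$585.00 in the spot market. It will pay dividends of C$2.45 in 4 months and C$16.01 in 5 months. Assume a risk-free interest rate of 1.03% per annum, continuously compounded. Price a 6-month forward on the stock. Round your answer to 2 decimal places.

C$569.54

PV(dividends) I = 2.45·e^(−0.0103·4/12) + 16.01·e^(−0.0103·5/12)
I = 2.4416 + 15.9414 = 18.3830
F = (S − I)·e^(rT) = (585.00 − 18.3830) · e^(0.0103·6/12)
= 566.6170 · e^0.005150 = 566.6170 × 1.005163 = C$569.54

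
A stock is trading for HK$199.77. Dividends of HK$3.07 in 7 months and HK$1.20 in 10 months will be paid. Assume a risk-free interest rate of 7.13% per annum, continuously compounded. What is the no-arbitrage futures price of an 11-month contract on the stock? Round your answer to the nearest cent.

HK$208.91

PV(dividends) I = 3.07·e^(−0.0713·7/12) + 1.20·e^(−0.0713·10/12)
I = 2.9449 + 1.1308 = 4.0757
F = (S − I)·e^(rT) = (199.77 − 4.0757) · e^(0.0713·11/12)
= 195.6943 · e^0.065358 = 195.6943 × 1.067541 = HK$208.91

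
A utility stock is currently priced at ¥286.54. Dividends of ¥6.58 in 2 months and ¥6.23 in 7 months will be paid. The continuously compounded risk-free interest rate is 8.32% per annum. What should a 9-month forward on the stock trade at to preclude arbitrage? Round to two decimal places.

PV(dividends) I = 6.58·e^(−0.0832·2/12) + 6.23·e^(−0.0832·7/12)
I = 6.4894 + 5.9349 = 12.4243
F = (S − I)·e^(rT) = (286.54 − 12.4243) · e^(0.0832·9/12)
= 274.1157 · e^0.062400 = 274.1157 × 1.064388 = ¥291.77

¥291.77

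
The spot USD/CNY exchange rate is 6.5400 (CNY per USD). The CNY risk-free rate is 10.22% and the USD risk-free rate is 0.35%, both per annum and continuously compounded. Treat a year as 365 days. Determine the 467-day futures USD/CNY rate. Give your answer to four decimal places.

7.4203

F = S·e^((r_CNY − r_USD)T) = 6.5400 · e^((0.1022 − 0.0035) × 467/365)
= 6.5400 · e^0.126282 = 6.5400 × 1.134602
F = 7.4203 CNY per USD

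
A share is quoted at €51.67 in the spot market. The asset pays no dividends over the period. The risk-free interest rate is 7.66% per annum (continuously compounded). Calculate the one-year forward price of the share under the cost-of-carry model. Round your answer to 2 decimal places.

F = S·e^(rT) = 51.67 · e^(0.0766 × 12/12)
= 51.67 · e^0.076600 = 51.67 × 1.079610
F = €55.78

€55.78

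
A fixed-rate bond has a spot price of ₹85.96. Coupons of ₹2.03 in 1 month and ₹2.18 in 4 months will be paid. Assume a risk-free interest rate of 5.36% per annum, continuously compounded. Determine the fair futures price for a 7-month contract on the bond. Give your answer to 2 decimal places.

PV(coupons) I = 2.03·e^(−0.0536·1/12) + 2.18·e^(−0.0536·4/12)
I = 2.0210 + 2.1414 = 4.1624
F = (S − I)·e^(rT) = (85.96 − 4.1624) · e^(0.0536·7/12)
= 81.7976 · e^0.031267 = 81.7976 × 1.031761 = ₹84.40

₹84.40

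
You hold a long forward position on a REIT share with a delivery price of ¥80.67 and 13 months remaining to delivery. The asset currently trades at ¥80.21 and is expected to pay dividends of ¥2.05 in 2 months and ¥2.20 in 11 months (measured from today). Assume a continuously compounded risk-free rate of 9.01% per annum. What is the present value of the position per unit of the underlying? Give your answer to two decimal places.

PV(remaining dividends) I = 2.05·e^(−0.0901·2/12) + 2.20·e^(−0.0901·11/12) = 4.0450
Current forward F = (S − I)·e^(rT) = (80.21 − 4.0450)·e^(0.0901·13/12) = 76.1650 × 1.102531 = 83.9743
Value (long) = (F − K)·e^(−rT) = (83.9743 − 80.67) × 0.907004 = 2.9970
Value = ¥3.00

¥3.00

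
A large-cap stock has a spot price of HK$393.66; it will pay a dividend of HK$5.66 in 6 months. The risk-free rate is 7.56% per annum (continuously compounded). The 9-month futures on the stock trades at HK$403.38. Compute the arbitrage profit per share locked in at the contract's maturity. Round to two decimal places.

HK$7.48 per share

PV(dividends) I = 5.66·e^(−0.0756·6/12) = 5.4500
Fair futures F* = (S − I)·e^(rT) = (393.66 − 5.4500)·e^0.056700 = 388.2100 × 1.058338 = 410.8574
Market HK$403.38 < fair 410.8574: forward underpriced → reverse cash-and-carry (short the stock, invest proceeds at r, pay the dividends, go long the forward).
Profit at T = |F_mkt − F*| = |403.38 − 410.8574| = HK$7.48 per share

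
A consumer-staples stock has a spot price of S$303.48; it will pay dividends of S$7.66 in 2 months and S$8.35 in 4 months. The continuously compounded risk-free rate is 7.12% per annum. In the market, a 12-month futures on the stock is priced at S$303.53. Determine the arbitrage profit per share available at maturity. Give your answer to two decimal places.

S$5.46 per share

PV(dividends) I = 7.66·e^(−0.0712·2/12) + 8.35·e^(−0.0712·4/12) = 15.7238
Fair futures F* = (S − I)·e^(rT) = (303.48 − 15.7238)·e^0.071200 = 287.7562 × 1.073796 = 308.9915
Market S$303.53 < fair 308.9915: forward underpriced → reverse cash-and-carry (short the stock, invest proceeds at r, pay the dividends, go long the forward).
Profit at T = |F_mkt − F*| = |303.53 − 308.9915| = S$5.46 per share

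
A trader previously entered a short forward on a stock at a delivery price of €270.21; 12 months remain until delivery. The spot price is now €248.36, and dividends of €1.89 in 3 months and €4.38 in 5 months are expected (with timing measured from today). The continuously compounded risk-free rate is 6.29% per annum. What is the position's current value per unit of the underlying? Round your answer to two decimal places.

€11.50

PV(remaining dividends) I = 1.89·e^(−0.0629·3/12) + 4.38·e^(−0.0629·5/12) = 6.1272
Current forward F = (S − I)·e^(rT) = (248.36 − 6.1272)·e^(0.0629·12/12) = 242.2328 × 1.064920 = 257.9586
Value (long) = (F − K)·e^(−rT) = (257.9586 − 270.21) × 0.939037 = -11.5045
Short position value = −(long value) = €11.50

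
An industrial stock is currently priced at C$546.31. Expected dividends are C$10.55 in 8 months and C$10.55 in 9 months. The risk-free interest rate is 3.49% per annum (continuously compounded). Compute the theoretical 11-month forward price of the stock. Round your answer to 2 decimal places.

PV(dividends) I = 10.55·e^(−0.0349·8/12) + 10.55·e^(−0.0349·9/12)
I = 10.3074 + 10.2774 = 20.5848
F = (S − I)·e^(rT) = (546.31 − 20.5848) · e^(0.0349·11/12)
= 525.7252 · e^0.031992 = 525.7252 × 1.032509 = C$542.82

C$542.82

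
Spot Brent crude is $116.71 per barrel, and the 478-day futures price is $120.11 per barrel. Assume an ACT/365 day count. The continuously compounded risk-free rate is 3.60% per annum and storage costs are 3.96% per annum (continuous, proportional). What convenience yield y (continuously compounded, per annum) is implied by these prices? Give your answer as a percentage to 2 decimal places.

5.37%

F = S·e^((r+u−y)T) ⇒ (r+u−y) = ln(F/S)/T
ln(120.11/116.71) = 0.028716; /T ⇒ 0.021927
y = r + u − ln(F/S)/T = 0.0360 + 0.0396 − 0.021927 = 0.053673
y = 5.37%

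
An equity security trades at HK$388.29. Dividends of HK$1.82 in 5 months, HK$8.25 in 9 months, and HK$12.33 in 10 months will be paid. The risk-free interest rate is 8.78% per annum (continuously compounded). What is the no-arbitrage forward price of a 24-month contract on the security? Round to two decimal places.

HK$437.87

PV(dividends) I = 1.82·e^(−0.0878·5/12) + 8.25·e^(−0.0878·9/12) + 12.33·e^(−0.0878·10/12)
I = 1.7546 + 7.7242 + 11.4601 = 20.9389
F = (S − I)·e^(rT) = (388.29 − 20.9389) · e^(0.0878·24/12)
= 367.3511 · e^0.175600 = 367.3511 × 1.191961 = HK$437.87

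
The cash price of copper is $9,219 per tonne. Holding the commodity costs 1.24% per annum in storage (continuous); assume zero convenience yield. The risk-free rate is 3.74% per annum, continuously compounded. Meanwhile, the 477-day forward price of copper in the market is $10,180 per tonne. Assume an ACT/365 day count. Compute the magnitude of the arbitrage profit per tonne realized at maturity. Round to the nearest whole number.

$341 per tonne

Fair forward: F* = S·e^(carry·T), with carry = (r + u) = 0.0374 + 0.0124 = 0.0498
F* = 9219 · e^(0.0498 × 477/365) = 9219 · e^0.065081 = 9219 × 1.067245 = $9838.9317
Market $10180 > fair $9838.9317: forward overpriced → cash-and-carry (buy spot, short the forward).
At maturity, profit = |F_mkt − F*| = |10180 − 9838.9317| = $341 per tonne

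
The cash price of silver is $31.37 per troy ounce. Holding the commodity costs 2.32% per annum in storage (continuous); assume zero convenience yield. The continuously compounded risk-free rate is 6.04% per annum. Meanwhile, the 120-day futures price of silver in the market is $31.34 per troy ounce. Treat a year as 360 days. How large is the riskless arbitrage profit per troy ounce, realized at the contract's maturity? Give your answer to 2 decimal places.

Fair futures: F* = S·e^(carry·T), with carry = (r + u) = 0.0604 + 0.0232 = 0.0836
F* = 31.37 · e^(0.0836 × 120/360) = 31.37 · e^0.027867 = 31.37 × 1.028259 = $32.2565
Market $31.34 < fair $32.2565: forward underpriced → reverse cash-and-carry (short spot, go long the forward).
At maturity, profit = |F_mkt − F*| = |31.34 − 32.2565| = $0.92 per troy ounce

$0.92 per troy ounce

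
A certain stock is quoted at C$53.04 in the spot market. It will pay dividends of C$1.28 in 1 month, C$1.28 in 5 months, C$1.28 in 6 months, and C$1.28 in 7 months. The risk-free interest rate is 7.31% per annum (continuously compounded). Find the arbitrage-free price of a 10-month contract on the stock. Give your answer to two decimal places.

C$51.08

PV(dividends) I = 1.28·e^(−0.0731·1/12) + 1.28·e^(−0.0731·5/12) + 1.28·e^(−0.0731·6/12) + 1.28·e^(−0.0731·7/12)
I = 1.2722 + 1.2416 + 1.2341 + 1.2266 = 4.9745
F = (S − I)·e^(rT) = (53.04 − 4.9745) · e^(0.0731·10/12)
= 48.0655 · e^0.060917 = 48.0655 × 1.062811 = C$51.08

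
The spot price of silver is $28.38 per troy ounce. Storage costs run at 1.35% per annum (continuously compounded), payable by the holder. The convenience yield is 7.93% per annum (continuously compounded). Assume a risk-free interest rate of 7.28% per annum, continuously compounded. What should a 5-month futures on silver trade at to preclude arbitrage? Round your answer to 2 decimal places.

$28.46 per troy ounce

Net carry = r + u − y = 0.0728 + 0.0135 − 0.0793 = 0.0070
F = S·e^((r+u−y)T) = 28.38 · e^(0.0070 × 5/12) = 28.38 · e^0.002917
= 28.38 × 1.002921 = $28.46 per troy ounce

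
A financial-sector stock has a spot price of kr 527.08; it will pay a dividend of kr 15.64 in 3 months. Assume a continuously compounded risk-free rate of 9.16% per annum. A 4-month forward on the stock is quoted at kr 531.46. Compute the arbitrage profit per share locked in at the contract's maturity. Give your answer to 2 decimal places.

PV(dividends) I = 15.64·e^(−0.0916·3/12) = 15.2859
Fair forward F* = (S − I)·e^(rT) = (527.08 − 15.2859)·e^0.030533 = 511.7941 × 1.031004 = 527.6618
Market kr 531.46 > fair 527.6618: forward overpriced → cash-and-carry (borrow at r, buy the stock and collect the dividends, short the forward).
Profit at T = |F_mkt − F*| = |531.46 − 527.6618| = kr 3.80 per share

kr 3.80 per share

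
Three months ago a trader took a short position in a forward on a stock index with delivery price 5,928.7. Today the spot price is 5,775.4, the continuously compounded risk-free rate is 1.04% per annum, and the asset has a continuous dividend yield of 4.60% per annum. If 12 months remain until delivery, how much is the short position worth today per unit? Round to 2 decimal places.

Current fair forward for the remaining 12 months: F = S·e^((r − q)·T), (r − q) = 0.0104 − 0.0460 = -0.0356
F = 5775.4 · e^(-0.0356 × 12/12) = 5775.4 × 0.96502623 = 5573.4125
Value of long forward = (F − K)·e^(−rT) = (5573.4125 − 5928.7) · e^(−0.0104·12/12)
= -355.2875 × 0.98965389 = -351.61
Short position value = −(long value) = 351.61

351.61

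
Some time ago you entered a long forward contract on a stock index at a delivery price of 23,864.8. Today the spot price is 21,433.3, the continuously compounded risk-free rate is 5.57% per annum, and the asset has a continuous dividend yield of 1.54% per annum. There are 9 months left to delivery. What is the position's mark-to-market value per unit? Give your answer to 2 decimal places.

Current fair forward for the remaining 9 months: F = S·e^((r − q)·T), (r − q) = 0.0557 − 0.0154 = 0.0403
F = 21433.3 · e^(0.0403 × 9/12) = 21433.3 × 1.03068641 = 22091.0110
Value of long forward = (F − K)·e^(−rT) = (22091.0110 − 23864.8) · e^(−0.0557·9/12)
= -1773.7890 × 0.95908555 = -1701.22

-1701.22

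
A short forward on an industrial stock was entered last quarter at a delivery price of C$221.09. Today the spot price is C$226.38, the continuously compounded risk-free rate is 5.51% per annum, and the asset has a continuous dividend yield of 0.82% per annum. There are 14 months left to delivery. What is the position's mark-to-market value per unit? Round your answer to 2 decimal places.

-C$16.90

Current fair forward for the remaining 14 months: F = S·e^((r − q)·T), (r − q) = 0.0551 − 0.0082 = 0.0469
F = 226.38 · e^(0.0469 × 14/12) = 226.38 × 1.056241 = 239.1118
Value of long forward = (F − K)·e^(−rT) = (239.1118 − 221.09) · e^(−0.0551·14/12)
= 18.0218 × 0.937739 = 16.90
Short position value = −(long value) = -C$16.90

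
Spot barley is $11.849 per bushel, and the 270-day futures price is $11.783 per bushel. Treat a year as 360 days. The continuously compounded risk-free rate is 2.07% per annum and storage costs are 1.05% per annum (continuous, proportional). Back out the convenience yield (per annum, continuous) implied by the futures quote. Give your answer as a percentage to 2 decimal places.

3.86%

F = S·e^((r+u−y)T) ⇒ (r+u−y) = ln(F/S)/T
ln(11.783/11.849) = -0.005586; /T ⇒ -0.007448
y = r + u − ln(F/S)/T = 0.0207 + 0.0105 + 0.007448 = 0.038648
y = 3.86%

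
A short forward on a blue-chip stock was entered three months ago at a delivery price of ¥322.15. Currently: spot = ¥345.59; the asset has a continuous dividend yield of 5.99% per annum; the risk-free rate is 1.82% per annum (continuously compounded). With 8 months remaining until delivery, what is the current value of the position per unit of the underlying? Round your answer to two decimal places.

-¥13.80

Current fair forward for the remaining 8 months: F = S·e^((r − q)·T), (r − q) = 0.0182 − 0.0599 = -0.0417
F = 345.59 · e^(-0.0417 × 8/12) = 345.59 × 0.972583 = 336.1150
Value of long forward = (F − K)·e^(−rT) = (336.1150 − 322.15) · e^(−0.0182·8/12)
= 13.9650 × 0.987940 = 13.80
Short position value = −(long value) = -¥13.80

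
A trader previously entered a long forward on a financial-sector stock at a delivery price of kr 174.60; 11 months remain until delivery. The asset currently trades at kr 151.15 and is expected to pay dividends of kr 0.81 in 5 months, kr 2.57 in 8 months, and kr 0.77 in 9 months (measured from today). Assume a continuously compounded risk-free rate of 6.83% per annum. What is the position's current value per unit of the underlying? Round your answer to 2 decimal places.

-kr 16.83

PV(remaining dividends) I = 0.81·e^(−0.0683·5/12) + 2.57·e^(−0.0683·8/12) + 0.77·e^(−0.0683·9/12) = 3.9744
Current forward F = (S − I)·e^(rT) = (151.15 − 3.9744)·e^(0.0683·11/12) = 147.1756 × 1.064610 = 156.6846
Value (long) = (F − K)·e^(−rT) = (156.6846 − 174.60) × 0.939311 = -16.8281
Value = -kr 16.83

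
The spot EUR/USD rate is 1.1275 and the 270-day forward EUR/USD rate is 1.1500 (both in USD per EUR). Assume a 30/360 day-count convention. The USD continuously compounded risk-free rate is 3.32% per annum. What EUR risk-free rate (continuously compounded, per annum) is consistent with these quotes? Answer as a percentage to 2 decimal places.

F = S·e^((r_USD − r_EUR)T) ⇒ r_EUR = r_USD − ln(F/S)/T
ln(1.1500/1.1275) = 0.019759; /(270/360) = 0.026345
r_EUR = 0.0332 − 0.026345 = 0.006855
r_EUR = 0.69%

0.69%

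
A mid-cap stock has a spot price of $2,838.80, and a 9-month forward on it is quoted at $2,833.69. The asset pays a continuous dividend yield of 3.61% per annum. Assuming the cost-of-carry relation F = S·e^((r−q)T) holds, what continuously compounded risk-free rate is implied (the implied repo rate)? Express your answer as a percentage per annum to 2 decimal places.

From F = S·e^((r−q)T): (r − q) = ln(F/S)/T
ln(2833.69/2838.80) = ln(0.998200) = -0.001802
(r − q) = -0.001802 / (9/12) = -0.002403
r = ln(F/S)/T + q = -0.002403 + 0.0361 = 0.033697
r = 3.37%

3.37%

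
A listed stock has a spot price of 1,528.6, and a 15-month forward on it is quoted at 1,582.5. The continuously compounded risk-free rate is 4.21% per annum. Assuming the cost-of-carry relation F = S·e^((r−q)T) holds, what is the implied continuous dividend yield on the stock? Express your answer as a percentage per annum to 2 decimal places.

1.44%

From F = S·e^((r−q)T): (r − q) = ln(F/S)/T
ln(1582.5/1528.6) = ln(1.035261) = 0.034654
(r − q) = 0.034654 / (15/12) = 0.027723
q = r − ln(F/S)/T = 0.0421 − 0.027723 = 0.014377
q = 1.44%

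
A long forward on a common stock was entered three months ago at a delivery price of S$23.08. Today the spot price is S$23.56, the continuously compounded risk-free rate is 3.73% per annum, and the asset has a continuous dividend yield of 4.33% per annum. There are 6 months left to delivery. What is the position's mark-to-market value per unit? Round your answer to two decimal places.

S$0.40

Current fair forward for the remaining 6 months: F = S·e^((r − q)·T), (r − q) = 0.0373 − 0.0433 = -0.0060
F = 23.56 · e^(-0.0060 × 6/12) = 23.56 × 0.997004 = 23.4894
Value of long forward = (F − K)·e^(−rT) = (23.4894 − 23.08) · e^(−0.0373·6/12)
= 0.4094 × 0.981523 = 0.40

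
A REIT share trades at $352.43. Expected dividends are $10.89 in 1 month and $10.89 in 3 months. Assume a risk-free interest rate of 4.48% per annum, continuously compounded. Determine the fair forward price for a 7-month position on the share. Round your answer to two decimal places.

$339.57

PV(dividends) I = 10.89·e^(−0.0448·1/12) + 10.89·e^(−0.0448·3/12)
I = 10.8494 + 10.7687 = 21.6181
F = (S − I)·e^(rT) = (352.43 − 21.6181) · e^(0.0448·7/12)
= 330.8119 · e^0.026133 = 330.8119 × 1.026477 = $339.57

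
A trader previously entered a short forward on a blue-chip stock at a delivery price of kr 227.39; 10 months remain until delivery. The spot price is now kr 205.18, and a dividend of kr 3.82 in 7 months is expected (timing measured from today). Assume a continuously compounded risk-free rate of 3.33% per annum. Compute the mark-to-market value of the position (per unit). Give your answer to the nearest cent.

kr 19.73

PV(remaining dividends) I = 3.82·e^(−0.0333·7/12) = 3.7465
Current forward F = (S − I)·e^(rT) = (205.18 − 3.7465)·e^(0.0333·10/12) = 201.4335 × 1.028139 = 207.1016
Value (long) = (F − K)·e^(−rT) = (207.1016 − 227.39) × 0.972631 = -19.7331
Short position value = −(long value) = kr 19.73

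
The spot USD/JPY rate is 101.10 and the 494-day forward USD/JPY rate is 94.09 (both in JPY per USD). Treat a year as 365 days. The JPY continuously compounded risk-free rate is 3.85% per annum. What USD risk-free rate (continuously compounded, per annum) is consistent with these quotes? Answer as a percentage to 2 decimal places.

9.16%

F = S·e^((r_JPY − r_USD)T) ⇒ r_USD = r_JPY − ln(F/S)/T
ln(94.09/101.10) = -0.071858; /(494/365) = -0.053093
r_USD = 0.0385 + 0.053093 = 0.091593
r_USD = 9.16%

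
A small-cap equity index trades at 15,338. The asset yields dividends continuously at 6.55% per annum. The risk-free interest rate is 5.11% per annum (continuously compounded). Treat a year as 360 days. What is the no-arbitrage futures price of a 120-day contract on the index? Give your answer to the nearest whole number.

15,265

F = S·e^((r − q)T) = 15338 · e^((0.0511 − 0.0655) × 120/360)
= 15338 · e^-0.004800 = 15338 × 0.995212
F = 15,265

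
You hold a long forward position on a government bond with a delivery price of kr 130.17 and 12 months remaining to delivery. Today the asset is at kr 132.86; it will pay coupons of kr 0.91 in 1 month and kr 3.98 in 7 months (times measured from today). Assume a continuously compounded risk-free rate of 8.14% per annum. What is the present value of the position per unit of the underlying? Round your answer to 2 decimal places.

PV(remaining coupons) I = 0.91·e^(−0.0814·1/12) + 3.98·e^(−0.0814·7/12) = 4.6993
Current forward F = (S − I)·e^(rT) = (132.86 − 4.6993)·e^(0.0814·12/12) = 128.1607 × 1.084805 = 139.0294
Value (long) = (F − K)·e^(−rT) = (139.0294 − 130.17) × 0.921825 = 8.1668
Value = kr 8.17

kr 8.17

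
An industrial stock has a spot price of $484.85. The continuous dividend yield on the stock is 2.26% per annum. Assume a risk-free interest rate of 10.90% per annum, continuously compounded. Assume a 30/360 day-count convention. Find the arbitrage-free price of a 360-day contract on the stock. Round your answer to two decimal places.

$528.60

F = S·e^((r − q)T) = 484.85 · e^((0.1090 − 0.0226) × 360/360)
= 484.85 · e^0.086400 = 484.85 × 1.090242
F = $528.60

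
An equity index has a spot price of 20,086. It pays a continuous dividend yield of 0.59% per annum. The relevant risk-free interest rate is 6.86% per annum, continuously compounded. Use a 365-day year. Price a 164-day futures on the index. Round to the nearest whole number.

F = S·e^((r − q)T) = 20086 · e^((0.0686 − 0.0059) × 164/365)
= 20086 · e^0.028172 = 20086 × 1.028573
F = 20,660

20,660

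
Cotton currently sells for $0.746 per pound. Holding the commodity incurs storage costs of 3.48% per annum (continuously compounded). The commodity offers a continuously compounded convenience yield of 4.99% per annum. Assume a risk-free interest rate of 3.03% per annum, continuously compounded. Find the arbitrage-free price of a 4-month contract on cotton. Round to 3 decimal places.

Net carry = r + u − y = 0.0303 + 0.0348 − 0.0499 = 0.0152
F = S·e^((r+u−y)T) = 0.746 · e^(0.0152 × 4/12) = 0.746 · e^0.005067
= 0.746 × 1.005080 = $0.750 per pound

$0.750 per pound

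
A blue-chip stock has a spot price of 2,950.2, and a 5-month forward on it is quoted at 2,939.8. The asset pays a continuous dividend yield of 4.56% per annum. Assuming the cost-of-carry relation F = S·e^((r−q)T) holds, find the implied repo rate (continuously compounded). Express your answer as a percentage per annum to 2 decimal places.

From F = S·e^((r−q)T): (r − q) = ln(F/S)/T
ln(2939.8/2950.2) = ln(0.996475) = -0.003531
(r − q) = -0.003531 / (5/12) = -0.008474
r = ln(F/S)/T + q = -0.008474 + 0.0456 = 0.037126
r = 3.71%

3.71%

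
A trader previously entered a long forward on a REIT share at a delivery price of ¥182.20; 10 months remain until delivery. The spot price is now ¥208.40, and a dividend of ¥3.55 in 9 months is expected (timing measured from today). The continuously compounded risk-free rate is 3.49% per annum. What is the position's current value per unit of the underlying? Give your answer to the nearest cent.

¥27.96

PV(remaining dividends) I = 3.55·e^(−0.0349·9/12) = 3.4583
Current forward F = (S − I)·e^(rT) = (208.40 − 3.4583)·e^(0.0349·10/12) = 204.9417 × 1.029510 = 210.9895
Value (long) = (F − K)·e^(−rT) = (210.9895 − 182.20) × 0.971336 = 27.9643
Value = ¥27.96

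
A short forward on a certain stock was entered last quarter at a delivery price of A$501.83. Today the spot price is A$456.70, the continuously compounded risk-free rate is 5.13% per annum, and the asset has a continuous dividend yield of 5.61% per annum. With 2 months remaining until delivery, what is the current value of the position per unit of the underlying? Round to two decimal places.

Current fair forward for the remaining 2 months: F = S·e^((r − q)·T), (r − q) = 0.0513 − 0.0561 = -0.0048
F = 456.70 · e^(-0.0048 × 2/12) = 456.70 × 0.999200 = 456.3346
Value of long forward = (F − K)·e^(−rT) = (456.3346 − 501.83) · e^(−0.0513·2/12)
= -45.4954 × 0.991486 = -45.11
Short position value = −(long value) = A$45.11

A$45.11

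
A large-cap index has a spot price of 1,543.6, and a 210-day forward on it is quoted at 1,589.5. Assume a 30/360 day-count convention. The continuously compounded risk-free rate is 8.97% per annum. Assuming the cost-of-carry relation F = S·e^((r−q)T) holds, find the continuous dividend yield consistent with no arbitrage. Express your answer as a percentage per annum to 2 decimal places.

3.95%

From F = S·e^((r−q)T): (r − q) = ln(F/S)/T
ln(1589.5/1543.6) = ln(1.029736) = 0.029302
(r − q) = 0.029302 / (210/360) = 0.050232
q = r − ln(F/S)/T = 0.0897 − 0.050232 = 0.039468
q = 3.95%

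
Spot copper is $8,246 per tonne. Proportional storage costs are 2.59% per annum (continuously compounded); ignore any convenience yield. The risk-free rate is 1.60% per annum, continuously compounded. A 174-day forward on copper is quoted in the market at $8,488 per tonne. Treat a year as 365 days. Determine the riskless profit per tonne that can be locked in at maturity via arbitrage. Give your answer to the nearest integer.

$76 per tonne

Fair forward: F* = S·e^(carry·T), with carry = (r + u) = 0.0160 + 0.0259 = 0.0419
F* = 8246 · e^(0.0419 × 174/365) = 8246 · e^0.019974 = 8246 × 1.020175 = $8412.3630
Market $8488 > fair $8412.3630: forward overpriced → cash-and-carry (buy spot, short the forward).
At maturity, profit = |F_mkt − F*| = |8488 − 8412.3630| = $76 per tonne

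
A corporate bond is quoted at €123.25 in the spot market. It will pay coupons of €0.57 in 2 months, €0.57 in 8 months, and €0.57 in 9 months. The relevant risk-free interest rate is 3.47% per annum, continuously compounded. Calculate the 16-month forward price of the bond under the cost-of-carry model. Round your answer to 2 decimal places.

PV(coupons) I = 0.57·e^(−0.0347·2/12) + 0.57·e^(−0.0347·8/12) + 0.57·e^(−0.0347·9/12)
I = 0.5667 + 0.5570 + 0.5554 = 1.6791
F = (S − I)·e^(rT) = (123.25 − 1.6791) · e^(0.0347·16/12)
= 121.5709 · e^0.046267 = 121.5709 × 1.047354 = €127.33

€127.33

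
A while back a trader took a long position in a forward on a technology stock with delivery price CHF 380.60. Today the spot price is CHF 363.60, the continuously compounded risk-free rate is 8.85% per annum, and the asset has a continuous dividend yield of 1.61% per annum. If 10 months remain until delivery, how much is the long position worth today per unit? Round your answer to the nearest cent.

CHF 5.21

Current fair forward for the remaining 10 months: F = S·e^((r − q)·T), (r − q) = 0.0885 − 0.0161 = 0.0724
F = 363.60 · e^(0.0724 × 10/12) = 363.60 × 1.062191 = 386.2126
Value of long forward = (F − K)·e^(−rT) = (386.2126 − 380.60) · e^(−0.0885·10/12)
= 5.6126 × 0.928904 = 5.21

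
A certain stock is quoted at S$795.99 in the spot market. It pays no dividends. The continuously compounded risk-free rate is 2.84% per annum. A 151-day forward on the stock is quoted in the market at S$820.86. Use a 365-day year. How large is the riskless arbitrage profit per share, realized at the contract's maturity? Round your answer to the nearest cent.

Fair forward: F* = S·e^(carry·T), with carry = r = 0.0284
F* = 795.99 · e^(0.0284 × 151/365) = 795.99 · e^0.011749 = 795.99 × 1.011818 = S$805.3970
Market S$820.86 > fair S$805.3970: forward overpriced → cash-and-carry (buy spot, short the forward).
At maturity, profit = |F_mkt − F*| = |820.86 − 805.3970| = S$15.46 per share

S$15.46 per share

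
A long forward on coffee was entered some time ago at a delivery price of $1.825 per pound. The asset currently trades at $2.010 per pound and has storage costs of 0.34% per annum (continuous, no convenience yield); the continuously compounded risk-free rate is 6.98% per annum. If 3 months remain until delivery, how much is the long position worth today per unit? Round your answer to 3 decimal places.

Current fair forward for the remaining 3 months: F = S·e^((r + u)·T), (r + u) = 0.0698 + 0.0034 = 0.0732
F = 2.010 · e^(0.0732 × 3/12) = 2.010 × 1.018468 = 2.0471
Value of long forward = (F − K)·e^(−rT) = (2.0471 − 1.825) · e^(−0.0698·3/12)
= 0.2221 × 0.982701 = 0.218

$0.218 per pound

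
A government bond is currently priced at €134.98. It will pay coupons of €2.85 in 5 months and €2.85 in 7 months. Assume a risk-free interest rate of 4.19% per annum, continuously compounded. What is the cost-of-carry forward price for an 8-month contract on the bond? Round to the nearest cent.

PV(coupons) I = 2.85·e^(−0.0419·5/12) + 2.85·e^(−0.0419·7/12)
I = 2.8007 + 2.7812 = 5.5819
F = (S − I)·e^(rT) = (134.98 − 5.5819) · e^(0.0419·8/12)
= 129.3981 · e^0.027933 = 129.3981 × 1.028327 = €133.06

€133.06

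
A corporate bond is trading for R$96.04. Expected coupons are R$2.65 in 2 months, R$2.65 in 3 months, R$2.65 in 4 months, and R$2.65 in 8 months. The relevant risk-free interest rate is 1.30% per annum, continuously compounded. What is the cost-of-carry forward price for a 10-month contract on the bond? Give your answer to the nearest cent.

PV(coupons) I = 2.65·e^(−0.0130·2/12) + 2.65·e^(−0.0130·3/12) + 2.65·e^(−0.0130·4/12) + 2.65·e^(−0.0130·8/12)
I = 2.6443 + 2.6414 + 2.6385 + 2.6271 = 10.5513
F = (S − I)·e^(rT) = (96.04 − 10.5513) · e^(0.0130·10/12)
= 85.4887 · e^0.010833 = 85.4887 × 1.010892 = R$86.42

R$86.42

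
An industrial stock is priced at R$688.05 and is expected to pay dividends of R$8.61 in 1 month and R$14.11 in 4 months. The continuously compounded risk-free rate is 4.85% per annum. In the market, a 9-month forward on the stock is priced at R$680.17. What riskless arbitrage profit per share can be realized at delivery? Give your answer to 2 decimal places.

PV(dividends) I = 8.61·e^(−0.0485·1/12) + 14.11·e^(−0.0485·4/12) = 22.4590
Fair forward F* = (S − I)·e^(rT) = (688.05 − 22.4590)·e^0.036375 = 665.5910 × 1.037045 = 690.2478
Market R$680.17 < fair 690.2478: forward underpriced → reverse cash-and-carry (short the stock, invest proceeds at r, pay the dividends, go long the forward).
Profit at T = |F_mkt − F*| = |680.17 − 690.2478| = R$10.08 per share

R$10.08 per share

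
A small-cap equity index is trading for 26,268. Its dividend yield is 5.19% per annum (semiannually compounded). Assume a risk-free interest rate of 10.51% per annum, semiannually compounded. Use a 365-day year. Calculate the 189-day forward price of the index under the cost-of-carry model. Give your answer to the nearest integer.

26,974

F = S · (1+r/2)^(2T) / (1+q/2)^(2T)
= 26268 × 1.054472 / 1.026887 = 26268 × 1.026863
F = 26,974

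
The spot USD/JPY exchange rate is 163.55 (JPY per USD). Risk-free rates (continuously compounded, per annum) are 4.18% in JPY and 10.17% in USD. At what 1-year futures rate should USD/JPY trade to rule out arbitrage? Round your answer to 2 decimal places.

F = S·e^((r_JPY − r_USD)T) = 163.55 · e^((0.0418 − 0.1017) × 1)
= 163.55 · e^-0.059900 = 163.55 × 0.941859
F = 154.04 JPY per USD

154.04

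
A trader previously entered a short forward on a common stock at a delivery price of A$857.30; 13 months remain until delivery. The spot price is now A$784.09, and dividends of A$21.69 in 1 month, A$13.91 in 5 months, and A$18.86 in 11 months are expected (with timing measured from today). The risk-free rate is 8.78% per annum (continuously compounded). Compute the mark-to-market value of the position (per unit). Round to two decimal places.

PV(remaining dividends) I = 21.69·e^(−0.0878·1/12) + 13.91·e^(−0.0878·5/12) + 18.86·e^(−0.0878·11/12) = 52.3438
Current forward F = (S − I)·e^(rT) = (784.09 − 52.3438)·e^(0.0878·13/12) = 731.7462 × 1.099787 = 804.7650
Value (long) = (F − K)·e^(−rT) = (804.7650 − 857.30) × 0.909267 = -47.7683
Short position value = −(long value) = A$47.77

A$47.77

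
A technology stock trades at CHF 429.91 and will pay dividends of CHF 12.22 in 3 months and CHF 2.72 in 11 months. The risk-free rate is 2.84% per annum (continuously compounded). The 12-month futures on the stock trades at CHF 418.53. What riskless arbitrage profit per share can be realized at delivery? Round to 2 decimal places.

CHF 8.55 per share

PV(dividends) I = 12.22·e^(−0.0284·3/12) + 2.72·e^(−0.0284·11/12) = 14.7836
Fair futures F* = (S − I)·e^(rT) = (429.91 − 14.7836)·e^0.028400 = 415.1264 × 1.028807 = 427.0849
Market CHF 418.53 < fair 427.0849: forward underpriced → reverse cash-and-carry (short the stock, invest proceeds at r, pay the dividends, go long the forward).
Profit at T = |F_mkt − F*| = |418.53 − 427.0849| = CHF 8.55 per share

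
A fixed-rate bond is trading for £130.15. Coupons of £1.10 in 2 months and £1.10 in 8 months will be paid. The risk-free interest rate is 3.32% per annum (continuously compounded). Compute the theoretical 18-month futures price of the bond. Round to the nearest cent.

PV(coupons) I = 1.10·e^(−0.0332·2/12) + 1.10·e^(−0.0332·8/12)
I = 1.0939 + 1.0759 = 2.1698
F = (S − I)·e^(rT) = (130.15 − 2.1698) · e^(0.0332·18/12)
= 127.9802 · e^0.049800 = 127.9802 × 1.051061 = £134.51

£134.51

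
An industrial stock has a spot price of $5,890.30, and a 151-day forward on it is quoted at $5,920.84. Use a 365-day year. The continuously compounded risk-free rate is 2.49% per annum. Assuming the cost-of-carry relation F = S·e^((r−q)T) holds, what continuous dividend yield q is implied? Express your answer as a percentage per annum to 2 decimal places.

From F = S·e^((r−q)T): (r − q) = ln(F/S)/T
ln(5920.84/5890.30) = ln(1.005185) = 0.005172
(r − q) = 0.005172 / (151/365) = 0.012502
q = r − ln(F/S)/T = 0.0249 − 0.012502 = 0.012398
q = 1.24%

1.24%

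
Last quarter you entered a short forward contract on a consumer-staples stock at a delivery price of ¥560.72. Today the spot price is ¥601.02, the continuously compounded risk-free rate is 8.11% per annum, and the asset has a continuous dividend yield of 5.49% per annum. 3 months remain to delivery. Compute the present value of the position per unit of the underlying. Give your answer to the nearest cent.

Current fair forward for the remaining 3 months: F = S·e^((r − q)·T), (r − q) = 0.0811 − 0.0549 = 0.0262
F = 601.02 · e^(0.0262 × 3/12) = 601.02 × 1.006571 = 604.9693
Value of long forward = (F − K)·e^(−rT) = (604.9693 − 560.72) · e^(−0.0811·3/12)
= 44.2493 × 0.979929 = 43.36
Short position value = −(long value) = -¥43.36

-¥43.36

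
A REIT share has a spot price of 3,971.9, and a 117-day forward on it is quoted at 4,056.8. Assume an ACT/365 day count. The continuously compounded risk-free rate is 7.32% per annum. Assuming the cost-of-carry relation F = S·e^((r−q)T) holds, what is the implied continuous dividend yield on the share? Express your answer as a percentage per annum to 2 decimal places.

0.72%

From F = S·e^((r−q)T): (r − q) = ln(F/S)/T
ln(4056.8/3971.9) = ln(1.021375) = 0.021150
(r − q) = 0.021150 / (117/365) = 0.065981
q = r − ln(F/S)/T = 0.0732 − 0.065981 = 0.007219
q = 0.72%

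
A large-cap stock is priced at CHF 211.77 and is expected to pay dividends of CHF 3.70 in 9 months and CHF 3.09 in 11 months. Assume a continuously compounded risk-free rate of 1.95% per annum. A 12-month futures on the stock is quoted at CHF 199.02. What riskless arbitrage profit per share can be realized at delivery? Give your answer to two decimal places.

CHF 10.11 per share

PV(dividends) I = 3.70·e^(−0.0195·9/12) + 3.09·e^(−0.0195·11/12) = 6.6815
Fair futures F* = (S − I)·e^(rT) = (211.77 − 6.6815)·e^0.019500 = 205.0885 × 1.019691 = 209.1269
Market CHF 199.02 < fair 209.1269: forward underpriced → reverse cash-and-carry (short the stock, invest proceeds at r, pay the dividends, go long the forward).
Profit at T = |F_mkt − F*| = |199.02 − 209.1269| = CHF 10.11 per share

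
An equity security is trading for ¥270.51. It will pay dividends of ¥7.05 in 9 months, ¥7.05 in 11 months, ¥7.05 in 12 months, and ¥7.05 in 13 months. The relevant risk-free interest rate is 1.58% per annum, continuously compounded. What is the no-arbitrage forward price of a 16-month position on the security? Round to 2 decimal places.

PV(dividends) I = 7.05·e^(−0.0158·9/12) + 7.05·e^(−0.0158·11/12) + 7.05·e^(−0.0158·12/12) + 7.05·e^(−0.0158·13/12)
I = 6.9670 + 6.9486 + 6.9395 + 6.9304 = 27.7855
F = (S − I)·e^(rT) = (270.51 − 27.7855) · e^(0.0158·16/12)
= 242.7245 · e^0.021067 = 242.7245 × 1.021290 = ¥247.89

¥247.89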